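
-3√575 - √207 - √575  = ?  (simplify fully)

3√575 = 15*√23; √207 = 3*√23; √575 = 5*√23
Combine: (-15 - 3 - 5)·√23 = -23*√23

-23*√23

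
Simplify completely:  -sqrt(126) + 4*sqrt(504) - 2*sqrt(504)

9*sqrt(14)

sqrt(126) = 3*sqrt(14); 4*sqrt(504) = 24*sqrt(14); 2*sqrt(504) = 12*sqrt(14)
Combine: (-3 + 24 - 12)·sqrt(14) = 9*sqrt(14)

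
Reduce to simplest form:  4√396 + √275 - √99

4√396 = 24*√11; √275 = 5*√11; √99 = 3*√11
Combine: (24 + 5 - 3)·√11 = 26*√11

26*√11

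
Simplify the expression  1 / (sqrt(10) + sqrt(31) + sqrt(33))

(-sqrt(10230) + 4*sqrt(33) + 6*sqrt(31) + 27*sqrt(10))/588

Group as (sqrt(10) + sqrt(33)) + sqrt(31); multiply by (sqrt(10) + sqrt(33)) - sqrt(31), then rationalise the remaining surd.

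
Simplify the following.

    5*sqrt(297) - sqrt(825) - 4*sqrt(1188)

5*sqrt(297) = 15*sqrt(33); sqrt(825) = 5*sqrt(33); 4*sqrt(1188) = 24*sqrt(33)
Combine: (15 - 5 - 24)·sqrt(33) = -14*sqrt(33)

-14*sqrt(33)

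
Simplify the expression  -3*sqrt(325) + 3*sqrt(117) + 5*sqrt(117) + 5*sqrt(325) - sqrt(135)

3*sqrt(325) = 15*sqrt(13); 3*sqrt(117) = 9*sqrt(13); 5*sqrt(117) = 15*sqrt(13); 5*sqrt(325) = 25*sqrt(13); sqrt(135) = 3*sqrt(15)

-3*sqrt(15) + 34*sqrt(13)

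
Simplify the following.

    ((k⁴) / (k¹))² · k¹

Inside the bracket: k³
Raise to the power 2: k⁶
Multiply by k¹: add exponents.

k⁷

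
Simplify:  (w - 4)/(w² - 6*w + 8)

1/(w - 2)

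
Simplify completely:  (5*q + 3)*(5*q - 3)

(5*q)**2 - (3)**2 = 25*q**2 - 9.

25*q**2 - 9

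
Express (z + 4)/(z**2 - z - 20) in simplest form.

1/(z - 5)

Factor: z**2 - z - 20 = (z + 4)*(z - 5)
Cancel the common factor (z + 4).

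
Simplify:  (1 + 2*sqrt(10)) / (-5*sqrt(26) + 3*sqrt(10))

(-20*sqrt(65) - 60 - 5*sqrt(26) - 3*sqrt(10))/560

Multiply numerator and denominator by 3*sqrt(10) + 5*sqrt(26).
Denominator becomes -560; numerator becomes 3*sqrt(10) + 5*sqrt(26) + 60 + 20*sqrt(65).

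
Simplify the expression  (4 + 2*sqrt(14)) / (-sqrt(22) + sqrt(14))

Multiply numerator and denominator by sqrt(14) + sqrt(22).
Denominator becomes -8; numerator becomes 4*sqrt(14) + 4*sqrt(22) + 28 + 4*sqrt(77).

(-sqrt(77) - 7 - sqrt(22) - sqrt(14))/2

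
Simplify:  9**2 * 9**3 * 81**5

3**30

9**2 = 3**4; 9**3 = 3**6; 81**5 = 3**20
Combine exponents: 3**30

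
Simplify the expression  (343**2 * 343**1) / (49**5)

343**2 = 7**6; 343**1 = 7**3; 49**5 = 7**10
Combine exponents: 7**(-1)

7**(-1)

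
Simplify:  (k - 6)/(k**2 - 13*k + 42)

Factor: k**2 - 13*k + 42 = (k - 6)*(k - 7)
Cancel the common factor (k - 6).

1/(k - 7)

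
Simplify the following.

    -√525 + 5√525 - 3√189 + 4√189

√525 = 5*√21; 5√525 = 25*√21; 3√189 = 9*√21; 4√189 = 12*√21
Combine: (-5 + 25 - 9 + 12)·√21 = 23*√21

23*√21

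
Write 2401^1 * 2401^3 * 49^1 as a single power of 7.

2401^1 = 7^4; 2401^3 = 7^12; 49^1 = 7^2
Combine exponents: 7^18

7^18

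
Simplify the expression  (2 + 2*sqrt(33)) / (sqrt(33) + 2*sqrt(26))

Multiply numerator and denominator by -2*sqrt(26) + sqrt(33).
Denominator becomes -71; numerator becomes -4*sqrt(858) - 4*sqrt(26) + 2*sqrt(33) + 66.

(-66 - 2*sqrt(33) + 4*sqrt(26) + 4*sqrt(858))/71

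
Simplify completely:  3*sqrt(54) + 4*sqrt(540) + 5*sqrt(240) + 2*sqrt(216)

21*sqrt(6) + 44*sqrt(15)

3*sqrt(54) = 9*sqrt(6); 4*sqrt(540) = 24*sqrt(15); 5*sqrt(240) = 20*sqrt(15); 2*sqrt(216) = 12*sqrt(6)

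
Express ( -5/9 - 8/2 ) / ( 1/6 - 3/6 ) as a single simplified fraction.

41/3

Numerator: -5/9 - 8/2 = -41/9
Denominator: 1/6 - 3/6 = -1/3
Divide: (-41/9) · (-3) = 41/3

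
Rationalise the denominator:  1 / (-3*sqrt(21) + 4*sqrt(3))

(-3*sqrt(21) - 4*sqrt(3))/141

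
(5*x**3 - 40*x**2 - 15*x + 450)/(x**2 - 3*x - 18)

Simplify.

Factor: 5*x**3 - 40*x**2 - 15*x + 450 = 5*(x + 3)*(x - 5)*(x - 6);  x**2 - 3*x - 18 = (x + 3)*(x - 6)
Cancel the common factors (x - 6), (x + 3).

5*x - 25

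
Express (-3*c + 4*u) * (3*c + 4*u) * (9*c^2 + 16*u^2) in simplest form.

-81*c^4 + 256*u^4

((4*u)+(3*c))((4*u)-(3*c)) = -9*c^2 + 16*u^2; continue pairing.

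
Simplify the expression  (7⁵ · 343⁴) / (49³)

7⁵ = 7^5; 343⁴ = 7^12; 49³ = 7^6
Combine exponents: 7^11

7^11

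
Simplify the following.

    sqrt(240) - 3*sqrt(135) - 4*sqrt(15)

sqrt(240) = 4*sqrt(15); 3*sqrt(135) = 9*sqrt(15); 4*sqrt(15) = 4*sqrt(15)
Combine: (4 - 9 - 4)·sqrt(15) = -9*sqrt(15)

-9*sqrt(15)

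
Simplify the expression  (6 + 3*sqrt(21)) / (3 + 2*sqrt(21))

Multiply numerator and denominator by -2*sqrt(21) + 3.
Denominator becomes -75; numerator becomes -108 - 3*sqrt(21).

(sqrt(21) + 36)/25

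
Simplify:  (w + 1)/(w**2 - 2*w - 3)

Factor: w**2 - 2*w - 3 = (w - 3)*(w + 1)
Cancel the common factor (w + 1).

1/(w - 3)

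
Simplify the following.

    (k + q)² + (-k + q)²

Write as f(q,k) + f(q,-k) and expand.

2*k² + 2*q²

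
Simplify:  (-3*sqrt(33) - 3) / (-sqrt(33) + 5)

Multiply numerator and denominator by 5 + sqrt(33).
Denominator becomes -8; numerator becomes -114 - 18*sqrt(33).

(9*sqrt(33) + 57)/4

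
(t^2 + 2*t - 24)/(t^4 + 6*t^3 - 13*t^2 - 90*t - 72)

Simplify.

1/(t^2 + 4*t + 3)

Factor: t^2 + 2*t - 24 = (t + 6)*(t - 4);  t^4 + 6*t^3 - 13*t^2 - 90*t - 72 = (t + 1)*(t + 6)*(t + 3)*(t - 4)
Cancel the common factors (t - 4), (t + 6).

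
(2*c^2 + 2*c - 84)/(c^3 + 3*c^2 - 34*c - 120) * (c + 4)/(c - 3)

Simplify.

Factor: 2*c^2 + 2*c - 84 = 2*(c + 7)*(c - 6);  c^3 + 3*c^2 - 34*c - 120 = (c + 4)*(c + 5)*(c - 6)
Cancel the common factors (c - 6), (c + 4).

(2*c + 14)/(c^2 + 2*c - 15)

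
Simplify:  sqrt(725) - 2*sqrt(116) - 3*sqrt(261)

-8*sqrt(29)

sqrt(725) = 5*sqrt(29); 2*sqrt(116) = 4*sqrt(29); 3*sqrt(261) = 9*sqrt(29)
Combine: (5 - 4 - 9)·sqrt(29) = -8*sqrt(29)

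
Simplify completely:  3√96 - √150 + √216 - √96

3√96 = 12*√6; √150 = 5*√6; √216 = 6*√6; √96 = 4*√6
Combine: (12 - 5 + 6 - 4)·√6 = 9*√6

9*√6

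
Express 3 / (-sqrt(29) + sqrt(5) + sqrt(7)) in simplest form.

(-51*sqrt(29) - 81*sqrt(7) - 93*sqrt(5) - 6*sqrt(1015))/149

Group as (sqrt(5) + sqrt(7)) - sqrt(29); multiply by (sqrt(5) + sqrt(7)) + sqrt(29), then rationalise the remaining surd.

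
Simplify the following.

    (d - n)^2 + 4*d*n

After expansion: d^2 + 2*d*n + n^2 — a perfect-square trinomial.

(d + n)^2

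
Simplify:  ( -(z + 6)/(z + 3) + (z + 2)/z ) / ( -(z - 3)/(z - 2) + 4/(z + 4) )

(z^3 - 4*z^2 - 20*z + 48)/(z^4 - 13*z^2 - 12*z)

Numerator: -(z + 6)/(z + 3) + (z + 2)/z = (-z + 6)/(z^2 + 3*z)
Denominator: -(z - 3)/(z - 2) + 4/(z + 4) = (-z^2 + 3*z + 4)/(z^2 + 2*z - 8)
Divide: ((-z + 6)/(z^2 + 3*z)) · ((z^2 + 2*z - 8)/(-z^2 + 3*z + 4)) = (z^3 - 4*z^2 - 20*z + 48)/(z^4 - 13*z^2 - 12*z)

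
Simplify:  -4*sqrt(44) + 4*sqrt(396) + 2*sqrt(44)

20*sqrt(11)

4*sqrt(44) = 8*sqrt(11); 4*sqrt(396) = 24*sqrt(11); 2*sqrt(44) = 4*sqrt(11)
Combine: (-8 + 24 + 4)·sqrt(11) = 20*sqrt(11)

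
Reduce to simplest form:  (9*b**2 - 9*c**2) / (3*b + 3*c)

9*b**2 - 9*c**2 factors as 9*(b - c)*(b + c).

3*b - 3*c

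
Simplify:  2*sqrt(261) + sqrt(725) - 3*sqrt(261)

2*sqrt(261) = 6*sqrt(29); sqrt(725) = 5*sqrt(29); 3*sqrt(261) = 9*sqrt(29)
Combine: (6 + 5 - 9)·sqrt(29) = 2*sqrt(29)

2*sqrt(29)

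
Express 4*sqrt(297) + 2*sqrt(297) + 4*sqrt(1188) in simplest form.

4*sqrt(297) = 12*sqrt(33); 2*sqrt(297) = 6*sqrt(33); 4*sqrt(1188) = 24*sqrt(33)
Combine: (12 + 6 + 24)·sqrt(33) = 42*sqrt(33)

42*sqrt(33)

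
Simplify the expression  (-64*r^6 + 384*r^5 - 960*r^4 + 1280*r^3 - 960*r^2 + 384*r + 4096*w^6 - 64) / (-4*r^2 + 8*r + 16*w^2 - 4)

16*r^4 - 64*r^3 + 64*r^2*w^2 + 96*r^2 - 128*r*w^2 - 64*r + 256*w^4 + 64*w^2 + 16

Factor (4*w)^6 - (2*r - 2)^6 and cancel (16*w^2 - (2*r - 2)^2).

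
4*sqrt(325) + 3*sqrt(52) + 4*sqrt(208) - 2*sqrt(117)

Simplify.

4*sqrt(325) = 20*sqrt(13); 3*sqrt(52) = 6*sqrt(13); 4*sqrt(208) = 16*sqrt(13); 2*sqrt(117) = 6*sqrt(13)
Combine: (20 + 6 + 16 - 6)·sqrt(13) = 36*sqrt(13)

36*sqrt(13)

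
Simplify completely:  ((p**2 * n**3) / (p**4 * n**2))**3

n**3/p**6

Inside the bracket: (p**-2) * n**1
Raise to the power 3: (p**-6) * n**3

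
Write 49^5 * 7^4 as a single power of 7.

49^5 = 7^10; 7^4 = 7^4
Combine exponents: 7^14

7^14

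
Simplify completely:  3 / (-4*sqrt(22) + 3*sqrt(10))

Multiply numerator and denominator by 3*sqrt(10) + 4*sqrt(22).
Denominator becomes -262; numerator becomes 9*sqrt(10) + 12*sqrt(22).

(-12*sqrt(22) - 9*sqrt(10))/262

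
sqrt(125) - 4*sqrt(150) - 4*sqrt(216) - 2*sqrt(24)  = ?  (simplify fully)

sqrt(125) = 5*sqrt(5); 4*sqrt(150) = 20*sqrt(6); 4*sqrt(216) = 24*sqrt(6); 2*sqrt(24) = 4*sqrt(6)

-48*sqrt(6) + 5*sqrt(5)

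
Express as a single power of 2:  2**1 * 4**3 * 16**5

2**27

2**1 = 2**1; 4**3 = 2**6; 16**5 = 2**20
Combine exponents: 2**27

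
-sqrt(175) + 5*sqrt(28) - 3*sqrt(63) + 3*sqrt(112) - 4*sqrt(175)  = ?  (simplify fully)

sqrt(175) = 5*sqrt(7); 5*sqrt(28) = 10*sqrt(7); 3*sqrt(63) = 9*sqrt(7); 3*sqrt(112) = 12*sqrt(7); 4*sqrt(175) = 20*sqrt(7)
Combine: (-5 + 10 - 9 + 12 - 20)·sqrt(7) = -12*sqrt(7)

-12*sqrt(7)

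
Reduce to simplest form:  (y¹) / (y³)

y^(-2)

Quotient: (y^-2)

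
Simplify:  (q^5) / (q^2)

Quotient: q^3

q^3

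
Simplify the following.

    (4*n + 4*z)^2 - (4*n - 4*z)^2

64*n*z

Only the odd-power cross terms survive.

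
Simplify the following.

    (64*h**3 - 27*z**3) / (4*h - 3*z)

16*h**2 + 12*h*z + 9*z**2

Apply the difference-of-cubes factorisation and cancel (4*h - 3*z).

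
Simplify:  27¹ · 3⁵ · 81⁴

27¹ = 3^3; 3⁵ = 3^5; 81⁴ = 3^16
Combine exponents: 3^24

3^24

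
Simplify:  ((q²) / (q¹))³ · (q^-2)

Inside the bracket: q¹
Raise to the power 3: q³
Multiply by (q^-2): add exponents.

q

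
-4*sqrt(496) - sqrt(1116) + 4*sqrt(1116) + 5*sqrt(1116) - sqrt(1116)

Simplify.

26*sqrt(31)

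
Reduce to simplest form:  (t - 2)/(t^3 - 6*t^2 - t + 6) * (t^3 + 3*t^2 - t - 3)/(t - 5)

(t^2 + t - 6)/(t^2 - 11*t + 30)

Factor: t^3 - 6*t^2 - t + 6 = (t - 6)*(t - 1)*(t + 1);  t^3 + 3*t^2 - t - 3 = (t - 1)*(t + 3)*(t + 1)
Cancel the common factors (t - 1), (t + 1).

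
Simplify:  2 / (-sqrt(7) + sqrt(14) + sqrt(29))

(-18*sqrt(7) - 4*sqrt(29) + 11*sqrt(14) + 7*sqrt(58))/82

Group as (sqrt(14) + sqrt(29)) - sqrt(7); multiply by (sqrt(14) + sqrt(29)) + sqrt(7), then rationalise the remaining surd.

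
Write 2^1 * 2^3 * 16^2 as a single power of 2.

2^12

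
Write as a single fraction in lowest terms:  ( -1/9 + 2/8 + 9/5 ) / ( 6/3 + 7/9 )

Numerator: -1/9 + 2/8 + 9/5 = 349/180
Denominator: 6/3 + 7/9 = 25/9
Divide: (349/180) · (9/25) = 349/500

349/500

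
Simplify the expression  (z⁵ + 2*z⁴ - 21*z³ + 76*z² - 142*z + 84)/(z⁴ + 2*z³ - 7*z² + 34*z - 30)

Factor: z⁵ + 2*z⁴ - 21*z³ + 76*z² - 142*z + 84 = (z² - 2*z + 6)·(z + 7)·(z - 1)·(z - 2);  z⁴ + 2*z³ - 7*z² + 34*z - 30 = (z² - 2*z + 6)·(z - 1)·(z + 5)
Cancel the common factors (z² - 2*z + 6), (z - 1).

(z² + 5*z - 14)/(z + 5)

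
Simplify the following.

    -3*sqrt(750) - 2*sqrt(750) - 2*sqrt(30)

-27*sqrt(30)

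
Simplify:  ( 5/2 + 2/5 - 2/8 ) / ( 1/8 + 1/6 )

Numerator: 5/2 + 2/5 - 2/8 = 53/20
Denominator: 1/8 + 1/6 = 7/24
Divide: (53/20) · (24/7) = 318/35

318/35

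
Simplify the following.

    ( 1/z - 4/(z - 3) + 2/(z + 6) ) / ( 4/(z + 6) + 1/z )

Numerator: 1/z - 4/(z - 3) + 2/(z + 6) = (-z^2 - 27*z - 18)/(z^3 + 3*z^2 - 18*z)
Denominator: 4/(z + 6) + 1/z = (5*z + 6)/(z^2 + 6*z)
Divide: ((-z^2 - 27*z - 18)/(z^3 + 3*z^2 - 18*z)) · ((z^2 + 6*z)/(5*z + 6)) = (-z^2 - 27*z - 18)/(5*z^2 - 9*z - 18)

(-z^2 - 27*z - 18)/(5*z^2 - 9*z - 18)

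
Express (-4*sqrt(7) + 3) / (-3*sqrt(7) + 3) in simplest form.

(sqrt(7) + 25)/18

Multiply numerator and denominator by 3 + 3*sqrt(7).
Denominator becomes -54; numerator becomes -75 - 3*sqrt(7).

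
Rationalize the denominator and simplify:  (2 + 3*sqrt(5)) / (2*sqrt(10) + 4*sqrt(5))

Multiply numerator and denominator by -2*sqrt(10) + 4*sqrt(5).
Denominator becomes 40; numerator becomes -30*sqrt(2) - 4*sqrt(10) + 8*sqrt(5) + 60.

(-15*sqrt(2) - 2*sqrt(10) + 4*sqrt(5) + 30)/20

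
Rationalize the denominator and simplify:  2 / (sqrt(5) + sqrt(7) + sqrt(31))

Group as (sqrt(7) + sqrt(31)) + sqrt(5); multiply by (sqrt(7) + sqrt(31)) - sqrt(5), then rationalise the remaining surd.

(-58*sqrt(7) - 66*sqrt(5) + 4*sqrt(1085) + 38*sqrt(31))/221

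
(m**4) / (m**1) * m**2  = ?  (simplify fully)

Quotient: m**3
Multiply by m**2: add exponents.

m**5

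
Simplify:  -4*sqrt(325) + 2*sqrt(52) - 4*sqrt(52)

-24*sqrt(13)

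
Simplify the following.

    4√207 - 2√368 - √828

-2*√23

4√207 = 12*√23; 2√368 = 8*√23; √828 = 6*√23
Combine: (12 - 8 - 6)·√23 = -2*√23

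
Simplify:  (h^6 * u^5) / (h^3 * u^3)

Quotient: h^3 * u^2

h^3*u^2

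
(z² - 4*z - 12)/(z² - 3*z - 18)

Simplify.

(z + 2)/(z + 3)

Factor: z² - 4*z - 12 = (z - 6)·(z + 2);  z² - 3*z - 18 = (z - 6)·(z + 3)
Cancel the common factor (z - 6).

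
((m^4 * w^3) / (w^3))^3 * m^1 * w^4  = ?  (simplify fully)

Inside the bracket: m^4
Raise to the power 3: m^12
Multiply by m^1 * w^4: add exponents.

m^13*w^4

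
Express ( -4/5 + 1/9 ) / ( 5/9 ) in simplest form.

-31/25

Numerator: -4/5 + 1/9 = -31/45
Denominator: 5/9 = 5/9
Divide: (-31/45) · (9/5) = -31/25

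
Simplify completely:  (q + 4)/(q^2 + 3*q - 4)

Factor: q^2 + 3*q - 4 = (q - 1)*(q + 4)
Cancel the common factor (q + 4).

1/(q - 1)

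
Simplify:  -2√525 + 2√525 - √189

2√525 = 10*√21; 2√525 = 10*√21; √189 = 3*√21
Combine: (-10 + 10 - 3)·√21 = -3*√21

-3*√21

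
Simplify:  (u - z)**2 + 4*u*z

Expand the square and combine the 4*u*z term.

(u + z)**2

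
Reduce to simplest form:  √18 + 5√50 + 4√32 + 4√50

64*√2

√18 = 3*√2; 5√50 = 25*√2; 4√32 = 16*√2; 4√50 = 20*√2
Combine: (3 + 25 + 16 + 20)·√2 = 64*√2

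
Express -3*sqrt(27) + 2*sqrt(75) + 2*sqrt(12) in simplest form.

3*sqrt(27) = 9*sqrt(3); 2*sqrt(75) = 10*sqrt(3); 2*sqrt(12) = 4*sqrt(3)
Combine: (-9 + 10 + 4)·sqrt(3) = 5*sqrt(3)

5*sqrt(3)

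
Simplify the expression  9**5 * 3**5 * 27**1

3**18

9**5 = 3**10; 3**5 = 3**5; 27**1 = 3**3
Combine exponents: 3**18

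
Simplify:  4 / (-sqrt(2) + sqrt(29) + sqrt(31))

Group as (sqrt(29) + sqrt(31)) - sqrt(2); multiply by (sqrt(29) + sqrt(31)) + sqrt(2), then rationalise the remaining surd.

(-29*sqrt(2) + 2*sqrt(29) + sqrt(1798))/29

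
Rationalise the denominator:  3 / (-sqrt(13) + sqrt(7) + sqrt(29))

Group as (sqrt(7) + sqrt(29)) - sqrt(13); multiply by (sqrt(7) + sqrt(29)) + sqrt(13), then rationalise the remaining surd.

(-69*sqrt(13) - 27*sqrt(29) + 105*sqrt(7) + 6*sqrt(2639))/283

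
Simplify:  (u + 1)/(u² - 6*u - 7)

1/(u - 7)

Factor: u² - 6*u - 7 = (u + 1)·(u - 7)
Cancel the common factor (u + 1).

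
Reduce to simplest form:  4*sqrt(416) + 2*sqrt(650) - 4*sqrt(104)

18*sqrt(26)

4*sqrt(416) = 16*sqrt(26); 2*sqrt(650) = 10*sqrt(26); 4*sqrt(104) = 8*sqrt(26)
Combine: (16 + 10 - 8)·sqrt(26) = 18*sqrt(26)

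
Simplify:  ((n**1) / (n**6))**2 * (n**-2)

Inside the bracket: (n**-5)
Raise to the power 2: (n**-10)
Multiply by (n**-2): add exponents.

n**(-12)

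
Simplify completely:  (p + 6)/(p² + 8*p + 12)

1/(p + 2)

Factor: p² + 8*p + 12 = (p + 2)·(p + 6)
Cancel the common factor (p + 6).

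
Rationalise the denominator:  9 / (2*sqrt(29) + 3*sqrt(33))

Multiply numerator and denominator by -2*sqrt(29) + 3*sqrt(33).
Denominator becomes 181; numerator becomes -18*sqrt(29) + 27*sqrt(33).

(-18*sqrt(29) + 27*sqrt(33))/181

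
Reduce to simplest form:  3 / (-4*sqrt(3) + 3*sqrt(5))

-4*sqrt(3) - 3*sqrt(5)

Multiply numerator and denominator by 3*sqrt(5) + 4*sqrt(3).
Denominator becomes -3; numerator becomes 9*sqrt(5) + 12*sqrt(3).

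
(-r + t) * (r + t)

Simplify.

Pair the conjugate factors: (t+r)(t-r) = -r^2 + t^2.

-r^2 + t^2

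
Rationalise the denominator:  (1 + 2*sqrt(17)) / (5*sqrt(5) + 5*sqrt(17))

(-2*sqrt(85) - sqrt(5) + sqrt(17) + 34)/60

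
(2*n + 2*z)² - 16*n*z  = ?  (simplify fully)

4*(n - z)²

Expanding gives 4*n² - 8*n*z + 4*z², a perfect square.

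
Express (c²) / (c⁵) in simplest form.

c^(-3)

Quotient: (c^-3)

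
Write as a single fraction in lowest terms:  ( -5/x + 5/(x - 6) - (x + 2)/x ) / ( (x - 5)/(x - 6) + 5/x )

(-x**2 + 4*x + 42)/(x**2 - 30)

Numerator: -5/x + 5/(x - 6) - (x + 2)/x = (-x**2 + 4*x + 42)/(x**2 - 6*x)
Denominator: (x - 5)/(x - 6) + 5/x = (x**2 - 30)/(x**2 - 6*x)
Divide: ((-x**2 + 4*x + 42)/(x**2 - 6*x)) · ((x**2 - 6*x)/(x**2 - 30)) = (-x**2 + 4*x + 42)/(x**2 - 30)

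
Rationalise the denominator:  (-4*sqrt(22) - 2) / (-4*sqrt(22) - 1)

Multiply numerator and denominator by -1 + 4*sqrt(22).
Denominator becomes -351; numerator becomes -350 - 4*sqrt(22).

(4*sqrt(22) + 350)/351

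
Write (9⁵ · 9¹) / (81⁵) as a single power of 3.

3^(-8)

9⁵ = 3^10; 9¹ = 3^2; 81⁵ = 3^20
Combine exponents: 3^(-8)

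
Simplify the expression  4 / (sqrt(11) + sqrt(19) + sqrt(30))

(-2*sqrt(6270) + 22*sqrt(19) + 38*sqrt(11))/209

Group as (sqrt(19) + sqrt(30)) + sqrt(11); multiply by (sqrt(19) + sqrt(30)) - sqrt(11), then rationalise the remaining surd.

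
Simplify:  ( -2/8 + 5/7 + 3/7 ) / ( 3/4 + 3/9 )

75/91

Numerator: -2/8 + 5/7 + 3/7 = 25/28
Denominator: 3/4 + 3/9 = 13/12
Divide: (25/28) · (12/13) = 75/91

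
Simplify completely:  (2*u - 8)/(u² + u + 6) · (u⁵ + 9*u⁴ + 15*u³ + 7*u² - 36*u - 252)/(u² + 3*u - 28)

Factor: 2*u - 8 = 2·(u - 4);  u⁵ + 9*u⁴ + 15*u³ + 7*u² - 36*u - 252 = (u + 7)·(u + 3)·(u² + u + 6)·(u - 2);  u² + 3*u - 28 = (u - 4)·(u + 7)
Cancel the common factors (u² + u + 6), (u + 7), (u - 4).

2*u² + 2*u - 12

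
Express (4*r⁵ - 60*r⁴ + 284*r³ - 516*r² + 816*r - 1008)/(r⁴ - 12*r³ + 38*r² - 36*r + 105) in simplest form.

(4*r² - 32*r + 48)/(r - 5)

Factor: 4*r⁵ - 60*r⁴ + 284*r³ - 516*r² + 816*r - 1008 = 4·(r - 6)·(r - 2)·(r - 7)·(r² + 3);  r⁴ - 12*r³ + 38*r² - 36*r + 105 = (r - 5)·(r - 7)·(r² + 3)
Cancel the common factors (r² + 3), (r - 7).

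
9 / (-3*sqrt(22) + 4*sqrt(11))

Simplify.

(-27*sqrt(22) - 36*sqrt(11))/22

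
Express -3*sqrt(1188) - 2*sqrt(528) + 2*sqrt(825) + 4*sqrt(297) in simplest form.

3*sqrt(1188) = 18*sqrt(33); 2*sqrt(528) = 8*sqrt(33); 2*sqrt(825) = 10*sqrt(33); 4*sqrt(297) = 12*sqrt(33)
Combine: (-18 - 8 + 10 + 12)·sqrt(33) = -4*sqrt(33)

-4*sqrt(33)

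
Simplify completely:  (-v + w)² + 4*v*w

(v + w)²

After expansion: v² + 2*v*w + w² — a perfect-square trinomial.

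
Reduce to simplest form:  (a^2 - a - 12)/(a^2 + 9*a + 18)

(a - 4)/(a + 6)

Factor: a^2 - a - 12 = (a - 4)*(a + 3);  a^2 + 9*a + 18 = (a + 6)*(a + 3)
Cancel the common factor (a + 3).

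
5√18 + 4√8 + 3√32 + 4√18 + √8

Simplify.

5√18 = 15*√2; 4√8 = 8*√2; 3√32 = 12*√2; 4√18 = 12*√2; √8 = 2*√2
Combine: (15 + 8 + 12 + 12 + 2)·√2 = 49*√2

49*√2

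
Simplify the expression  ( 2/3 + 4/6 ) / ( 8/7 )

Numerator: 2/3 + 4/6 = 4/3
Denominator: 8/7 = 8/7
Divide: (4/3) · (7/8) = 7/6

7/6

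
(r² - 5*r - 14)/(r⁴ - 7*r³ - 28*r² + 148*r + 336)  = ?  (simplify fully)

Factor: r² - 5*r - 14 = (r + 2)·(r - 7);  r⁴ - 7*r³ - 28*r² + 148*r + 336 = (r + 2)·(r + 4)·(r - 6)·(r - 7)
Cancel the common factors (r - 7), (r + 2).

1/(r² - 2*r - 24)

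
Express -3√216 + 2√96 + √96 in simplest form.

3√216 = 18*√6; 2√96 = 8*√6; √96 = 4*√6
Combine: (-18 + 8 + 4)·√6 = -6*√6

-6*√6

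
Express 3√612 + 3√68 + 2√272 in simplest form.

3√612 = 18*√17; 3√68 = 6*√17; 2√272 = 8*√17
Combine: (18 + 6 + 8)·√17 = 32*√17

32*√17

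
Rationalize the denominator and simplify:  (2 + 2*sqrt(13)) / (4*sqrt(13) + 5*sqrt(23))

Multiply numerator and denominator by -5*sqrt(23) + 4*sqrt(13).
Denominator becomes -367; numerator becomes -10*sqrt(299) - 10*sqrt(23) + 8*sqrt(13) + 104.

(-104 - 8*sqrt(13) + 10*sqrt(23) + 10*sqrt(299))/367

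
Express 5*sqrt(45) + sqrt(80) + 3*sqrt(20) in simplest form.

25*sqrt(5)

5*sqrt(45) = 15*sqrt(5); sqrt(80) = 4*sqrt(5); 3*sqrt(20) = 6*sqrt(5)
Combine: (15 + 4 + 6)·sqrt(5) = 25*sqrt(5)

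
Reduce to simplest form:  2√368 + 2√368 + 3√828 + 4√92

2√368 = 8*√23; 2√368 = 8*√23; 3√828 = 18*√23; 4√92 = 8*√23
Combine: (8 + 8 + 18 + 8)·√23 = 42*√23

42*√23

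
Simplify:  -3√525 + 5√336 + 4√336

3√525 = 15*√21; 5√336 = 20*√21; 4√336 = 16*√21
Combine: (-15 + 20 + 16)·√21 = 21*√21

21*√21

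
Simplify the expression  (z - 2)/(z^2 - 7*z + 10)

Factor: z^2 - 7*z + 10 = (z - 5)*(z - 2)
Cancel the common factor (z - 2).

1/(z - 5)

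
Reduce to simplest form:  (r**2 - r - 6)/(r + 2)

r - 3

Factor: r**2 - r - 6 = (r + 2)*(r - 3)
Cancel the common factor (r + 2).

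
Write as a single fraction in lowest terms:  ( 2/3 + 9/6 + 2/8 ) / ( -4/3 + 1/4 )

-29/13

Numerator: 2/3 + 9/6 + 2/8 = 29/12
Denominator: -4/3 + 1/4 = -13/12
Divide: (29/12) · (-12/13) = -29/13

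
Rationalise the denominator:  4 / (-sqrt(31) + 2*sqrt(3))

Multiply numerator and denominator by 2*sqrt(3) + sqrt(31).
Denominator becomes -19; numerator becomes 8*sqrt(3) + 4*sqrt(31).

(-4*sqrt(31) - 8*sqrt(3))/19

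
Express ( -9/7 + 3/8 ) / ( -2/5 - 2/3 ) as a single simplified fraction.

765/896

Numerator: -9/7 + 3/8 = -51/56
Denominator: -2/5 - 2/3 = -16/15
Divide: (-51/56) · (-15/16) = 765/896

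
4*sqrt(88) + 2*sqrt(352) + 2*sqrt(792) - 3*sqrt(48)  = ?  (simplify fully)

4*sqrt(88) = 8*sqrt(22); 2*sqrt(352) = 8*sqrt(22); 2*sqrt(792) = 12*sqrt(22); 3*sqrt(48) = 12*sqrt(3)

-12*sqrt(3) + 28*sqrt(22)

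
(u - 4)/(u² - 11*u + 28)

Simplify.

Factor: u² - 11*u + 28 = (u - 4)·(u - 7)
Cancel the common factor (u - 4).

1/(u - 7)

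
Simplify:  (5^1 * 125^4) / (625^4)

5^(-3)

5^1 = 5^1; 125^4 = 5^12; 625^4 = 5^16
Combine exponents: 5^(-3)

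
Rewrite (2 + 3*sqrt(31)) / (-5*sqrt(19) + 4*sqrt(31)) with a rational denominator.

(10*sqrt(19) + 8*sqrt(31) + 15*sqrt(589) + 372)/21

Multiply numerator and denominator by 5*sqrt(19) + 4*sqrt(31).
Denominator becomes 21; numerator becomes 10*sqrt(19) + 8*sqrt(31) + 15*sqrt(589) + 372.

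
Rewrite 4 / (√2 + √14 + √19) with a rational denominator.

Group as (√14 + √19) + √2; multiply by (√14 + √19) - √2, then rationalise the remaining surd.

(-16*√133 - 12*√19 + 28*√14 + 124*√2)/103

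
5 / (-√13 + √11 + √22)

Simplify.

(-50*√13 + 5*√22 + 60*√11 + 55*√26)/284

Group as (√11 + √22) - √13; multiply by (√11 + √22) + √13, then rationalise the remaining surd.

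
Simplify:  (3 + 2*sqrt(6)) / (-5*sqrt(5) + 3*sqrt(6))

(-10*sqrt(30) - 36 - 15*sqrt(5) - 9*sqrt(6))/71

Multiply numerator and denominator by 3*sqrt(6) + 5*sqrt(5).
Denominator becomes -71; numerator becomes 9*sqrt(6) + 15*sqrt(5) + 36 + 10*sqrt(30).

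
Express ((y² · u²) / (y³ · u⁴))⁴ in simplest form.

Inside the bracket: (y^-1) · (u^-2)
Raise to the power 4: (y^-4) · (u^-8)

1/(u⁸*y⁴)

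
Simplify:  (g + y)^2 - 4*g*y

(g - y)^2

Expand the square and combine the 4*g*y term.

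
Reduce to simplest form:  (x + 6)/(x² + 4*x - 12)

1/(x - 2)

Factor: x² + 4*x - 12 = (x + 6)·(x - 2)
Cancel the common factor (x + 6).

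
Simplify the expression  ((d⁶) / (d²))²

Inside the bracket: d⁴
Raise to the power 2: d⁸

d⁸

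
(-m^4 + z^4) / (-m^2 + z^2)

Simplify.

m^2 + z^2

Difference of fourth powers: factor out (-m^2 + z^2).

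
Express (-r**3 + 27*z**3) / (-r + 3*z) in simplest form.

r**2 + 3*r*z + 9*z**2

Apply the difference-of-cubes factorisation and cancel (-r + 3*z).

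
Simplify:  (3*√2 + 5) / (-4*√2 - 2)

Multiply numerator and denominator by -2 + 4*√2.
Denominator becomes -28; numerator becomes 14 + 14*√2.

(-√2 - 1)/2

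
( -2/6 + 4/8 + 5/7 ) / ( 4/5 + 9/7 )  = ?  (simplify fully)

Numerator: -2/6 + 4/8 + 5/7 = 37/42
Denominator: 4/5 + 9/7 = 73/35
Divide: (37/42) · (35/73) = 185/438

185/438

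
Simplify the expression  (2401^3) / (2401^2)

2401^3 = 7^12; 2401^2 = 7^8
Combine exponents: 7^4

7^4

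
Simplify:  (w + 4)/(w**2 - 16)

Factor: w**2 - 16 = (w - 4)*(w + 4)
Cancel the common factor (w + 4).

1/(w - 4)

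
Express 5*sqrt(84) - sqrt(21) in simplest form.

5*sqrt(84) = 10*sqrt(21); sqrt(21) = sqrt(21)
Combine: (10 - 1)·sqrt(21) = 9*sqrt(21)

9*sqrt(21)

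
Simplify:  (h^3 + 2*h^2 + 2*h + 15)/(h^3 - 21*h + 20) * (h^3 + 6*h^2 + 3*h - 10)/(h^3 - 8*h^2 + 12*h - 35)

Factor: h^3 + 2*h^2 + 2*h + 15 = (h^2 - h + 5)*(h + 3);  h^3 - 21*h + 20 = (h - 4)*(h - 1)*(h + 5);  h^3 + 6*h^2 + 3*h - 10 = (h + 5)*(h - 1)*(h + 2);  h^3 - 8*h^2 + 12*h - 35 = (h^2 - h + 5)*(h - 7)
Cancel the common factors (h^2 - h + 5), (h + 5), (h - 1).

(h^2 + 5*h + 6)/(h^2 - 11*h + 28)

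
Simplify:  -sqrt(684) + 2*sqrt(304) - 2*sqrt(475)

sqrt(684) = 6*sqrt(19); 2*sqrt(304) = 8*sqrt(19); 2*sqrt(475) = 10*sqrt(19)
Combine: (-6 + 8 - 10)·sqrt(19) = -8*sqrt(19)

-8*sqrt(19)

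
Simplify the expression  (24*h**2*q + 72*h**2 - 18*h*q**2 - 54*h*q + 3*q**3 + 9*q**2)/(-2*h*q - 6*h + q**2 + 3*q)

Factor: 24*h**2*q + 72*h**2 - 18*h*q**2 - 54*h*q + 3*q**3 + 9*q**2 = 3*(-2*h + q)*(q + 3)*(-4*h + q);  -2*h*q - 6*h + q**2 + 3*q = (-2*h + q)*(q + 3)
Cancel the common factors (q + 3), (-2*h + q).

-12*h + 3*q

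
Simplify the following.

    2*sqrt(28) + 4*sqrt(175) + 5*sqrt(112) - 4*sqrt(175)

2*sqrt(28) = 4*sqrt(7); 4*sqrt(175) = 20*sqrt(7); 5*sqrt(112) = 20*sqrt(7); 4*sqrt(175) = 20*sqrt(7)

24*sqrt(7)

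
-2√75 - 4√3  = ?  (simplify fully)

2√75 = 10*√3; 4√3 = 4*√3
Combine: (-10 - 4)·√3 = -14*√3

-14*√3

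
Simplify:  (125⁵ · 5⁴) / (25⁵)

5^9

125⁵ = 5^15; 5⁴ = 5^4; 25⁵ = 5^10
Combine exponents: 5^9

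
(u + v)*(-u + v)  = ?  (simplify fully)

-u^2 + v^2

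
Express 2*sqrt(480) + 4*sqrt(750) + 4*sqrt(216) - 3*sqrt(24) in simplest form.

2*sqrt(480) = 8*sqrt(30); 4*sqrt(750) = 20*sqrt(30); 4*sqrt(216) = 24*sqrt(6); 3*sqrt(24) = 6*sqrt(6)

18*sqrt(6) + 28*sqrt(30)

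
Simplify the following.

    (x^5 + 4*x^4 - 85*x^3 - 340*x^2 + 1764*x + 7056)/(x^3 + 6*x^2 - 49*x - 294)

x^2 - 2*x - 24

Factor: x^5 + 4*x^4 - 85*x^3 - 340*x^2 + 1764*x + 7056 = (x - 6)*(x + 4)*(x + 7)*(x - 7)*(x + 6);  x^3 + 6*x^2 - 49*x - 294 = (x + 7)*(x + 6)*(x - 7)
Cancel the common factors (x - 7), (x + 6), (x + 7).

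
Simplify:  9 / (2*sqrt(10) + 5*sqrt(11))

Multiply numerator and denominator by -5*sqrt(11) + 2*sqrt(10).
Denominator becomes -235; numerator becomes -45*sqrt(11) + 18*sqrt(10).

(-18*sqrt(10) + 45*sqrt(11))/235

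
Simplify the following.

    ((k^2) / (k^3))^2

k^(-2)

Inside the bracket: (k^-1)
Raise to the power 2: (k^-2)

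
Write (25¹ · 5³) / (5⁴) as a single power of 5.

25¹ = 5^2; 5³ = 5^3; 5⁴ = 5^4
Combine exponents: 5^1

5^1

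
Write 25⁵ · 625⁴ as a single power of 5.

5^26

25⁵ = 5^10; 625⁴ = 5^16
Combine exponents: 5^26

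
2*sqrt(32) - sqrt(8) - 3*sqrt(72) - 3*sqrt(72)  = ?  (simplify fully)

2*sqrt(32) = 8*sqrt(2); sqrt(8) = 2*sqrt(2); 3*sqrt(72) = 18*sqrt(2); 3*sqrt(72) = 18*sqrt(2)
Combine: (8 - 2 - 18 - 18)·sqrt(2) = -30*sqrt(2)

-30*sqrt(2)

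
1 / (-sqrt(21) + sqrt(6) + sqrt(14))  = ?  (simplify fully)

(sqrt(21) + 13*sqrt(14) + 29*sqrt(6) + 84)/335

Group as (sqrt(6) + sqrt(14)) - sqrt(21); multiply by (sqrt(6) + sqrt(14)) + sqrt(21), then rationalise the remaining surd.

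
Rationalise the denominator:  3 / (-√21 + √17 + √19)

Group as (√17 + √19) - √21; multiply by (√17 + √19) + √21, then rationalise the remaining surd.

(-45*√21 + 57*√19 + 69*√17 + 6*√6783)/1067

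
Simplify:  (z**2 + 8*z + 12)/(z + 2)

z + 6

Factor: z**2 + 8*z + 12 = (z + 2)*(z + 6)
Cancel the common factor (z + 2).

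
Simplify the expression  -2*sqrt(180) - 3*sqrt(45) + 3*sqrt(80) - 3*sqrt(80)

-21*sqrt(5)

2*sqrt(180) = 12*sqrt(5); 3*sqrt(45) = 9*sqrt(5); 3*sqrt(80) = 12*sqrt(5); 3*sqrt(80) = 12*sqrt(5)
Combine: (-12 - 9 + 12 - 12)·sqrt(5) = -21*sqrt(5)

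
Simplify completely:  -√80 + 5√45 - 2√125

√5

√80 = 4*√5; 5√45 = 15*√5; 2√125 = 10*√5
Combine: (-4 + 15 - 10)·√5 = √5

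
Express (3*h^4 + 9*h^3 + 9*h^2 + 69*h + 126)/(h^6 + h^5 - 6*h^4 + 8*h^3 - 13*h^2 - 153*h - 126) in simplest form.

3/(h^2 - 2*h - 3)

Factor: 3*h^4 + 9*h^3 + 9*h^2 + 69*h + 126 = 3*(h + 2)*(h^2 - 2*h + 7)*(h + 3);  h^6 + h^5 - 6*h^4 + 8*h^3 - 13*h^2 - 153*h - 126 = (h + 1)*(h - 3)*(h^2 - 2*h + 7)*(h + 3)*(h + 2)
Cancel the common factors (h^2 - 2*h + 7), (h + 2), (h + 3).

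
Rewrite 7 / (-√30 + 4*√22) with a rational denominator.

Multiply numerator and denominator by √30 + 4*√22.
Denominator becomes 322; numerator becomes 7*√30 + 28*√22.

(√30 + 4*√22)/46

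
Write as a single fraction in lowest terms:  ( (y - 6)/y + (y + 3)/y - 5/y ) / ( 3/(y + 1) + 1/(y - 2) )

(2*y³ - 10*y² + 4*y + 16)/(4*y² - 5*y)

Numerator: (y - 6)/y + (y + 3)/y - 5/y = (2*y - 8)/y
Denominator: 3/(y + 1) + 1/(y - 2) = (4*y - 5)/(y² - y - 2)
Divide: ((2*y - 8)/y) · ((y² - y - 2)/(4*y - 5)) = (2*y³ - 10*y² + 4*y + 16)/(4*y² - 5*y)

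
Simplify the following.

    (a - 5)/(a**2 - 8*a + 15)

Factor: a**2 - 8*a + 15 = (a - 5)*(a - 3)
Cancel the common factor (a - 5).

1/(a - 3)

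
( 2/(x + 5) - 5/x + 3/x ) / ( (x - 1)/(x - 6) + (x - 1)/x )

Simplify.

Numerator: 2/(x + 5) - 5/x + 3/x = -10/(x**2 + 5*x)
Denominator: (x - 1)/(x - 6) + (x - 1)/x = (2*x**2 - 8*x + 6)/(x**2 - 6*x)
Divide: (-10/(x**2 + 5*x)) · ((x**2 - 6*x)/(2*x**2 - 8*x + 6)) = (-5*x + 30)/(x**3 + x**2 - 17*x + 15)

(-5*x + 30)/(x**3 + x**2 - 17*x + 15)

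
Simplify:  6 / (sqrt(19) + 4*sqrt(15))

(-6*sqrt(19) + 24*sqrt(15))/221

Multiply numerator and denominator by -4*sqrt(15) + sqrt(19).
Denominator becomes -221; numerator becomes -24*sqrt(15) + 6*sqrt(19).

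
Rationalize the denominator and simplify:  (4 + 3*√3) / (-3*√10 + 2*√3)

Multiply numerator and denominator by 2*√3 + 3*√10.
Denominator becomes -78; numerator becomes 8*√3 + 18 + 12*√10 + 9*√30.

(-9*√30 - 12*√10 - 18 - 8*√3)/78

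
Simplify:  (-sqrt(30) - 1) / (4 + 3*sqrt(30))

Multiply numerator and denominator by -3*sqrt(30) + 4.
Denominator becomes -254; numerator becomes -sqrt(30) + 86.

(-86 + sqrt(30))/254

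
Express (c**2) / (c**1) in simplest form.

c

Quotient: c**1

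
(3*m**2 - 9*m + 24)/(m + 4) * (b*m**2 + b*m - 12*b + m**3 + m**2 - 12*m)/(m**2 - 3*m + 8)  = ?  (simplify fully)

3*b*m - 9*b + 3*m**2 - 9*m

Factor: 3*m**2 - 9*m + 24 = 3*(m**2 - 3*m + 8);  b*m**2 + b*m - 12*b + m**3 + m**2 - 12*m = (m + 4)*(b + m)*(m - 3)
Cancel the common factors (m**2 - 3*m + 8), (m + 4).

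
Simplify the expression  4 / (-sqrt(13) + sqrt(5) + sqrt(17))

(-36*sqrt(13) + 4*sqrt(17) + 100*sqrt(5) + 8*sqrt(1105))/259

Group as (sqrt(5) + sqrt(17)) - sqrt(13); multiply by (sqrt(5) + sqrt(17)) + sqrt(13), then rationalise the remaining surd.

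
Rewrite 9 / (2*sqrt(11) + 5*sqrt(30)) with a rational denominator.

Multiply numerator and denominator by -5*sqrt(30) + 2*sqrt(11).
Denominator becomes -706; numerator becomes -45*sqrt(30) + 18*sqrt(11).

(-18*sqrt(11) + 45*sqrt(30))/706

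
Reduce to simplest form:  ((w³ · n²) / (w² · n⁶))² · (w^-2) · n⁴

Inside the bracket: w¹ · (n^-4)
Raise to the power 2: w² · (n^-8)
Multiply by (w^-2) · n⁴: add exponents.

n^(-4)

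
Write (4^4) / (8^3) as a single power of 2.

4^4 = 2^8; 8^3 = 2^9
Combine exponents: 2^(-1)

2^(-1)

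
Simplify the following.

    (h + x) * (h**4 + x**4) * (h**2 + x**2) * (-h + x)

-h**8 + x**8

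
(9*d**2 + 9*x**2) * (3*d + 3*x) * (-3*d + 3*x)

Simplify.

-81*d**4 + 81*x**4

Telescope via difference of squares: ((3*x)+(3*d))((3*x)-(3*d)) = -9*d**2 + 9*x**2, then repeat with the next factor.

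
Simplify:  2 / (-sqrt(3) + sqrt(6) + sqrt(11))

Group as (sqrt(6) + sqrt(11)) - sqrt(3); multiply by (sqrt(6) + sqrt(11)) + sqrt(3), then rationalise the remaining surd.

(-7*sqrt(3) - sqrt(11) + 4*sqrt(6) + 3*sqrt(22))/17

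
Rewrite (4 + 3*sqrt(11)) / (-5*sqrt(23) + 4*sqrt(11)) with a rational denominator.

Multiply numerator and denominator by 4*sqrt(11) + 5*sqrt(23).
Denominator becomes -399; numerator becomes 16*sqrt(11) + 20*sqrt(23) + 132 + 15*sqrt(253).

(-15*sqrt(253) - 132 - 20*sqrt(23) - 16*sqrt(11))/399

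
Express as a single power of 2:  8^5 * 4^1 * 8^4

8^5 = 2^15; 4^1 = 2^2; 8^4 = 2^12
Combine exponents: 2^29

2^29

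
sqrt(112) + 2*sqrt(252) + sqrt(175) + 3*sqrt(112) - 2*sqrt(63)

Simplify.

27*sqrt(7)

sqrt(112) = 4*sqrt(7); 2*sqrt(252) = 12*sqrt(7); sqrt(175) = 5*sqrt(7); 3*sqrt(112) = 12*sqrt(7); 2*sqrt(63) = 6*sqrt(7)
Combine: (4 + 12 + 5 + 12 - 6)·sqrt(7) = 27*sqrt(7)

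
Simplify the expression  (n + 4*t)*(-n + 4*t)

-n^2 + 16*t^2

Difference of squares with P = 4*t, Q = n.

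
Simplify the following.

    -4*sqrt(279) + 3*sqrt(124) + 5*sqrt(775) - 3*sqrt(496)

4*sqrt(279) = 12*sqrt(31); 3*sqrt(124) = 6*sqrt(31); 5*sqrt(775) = 25*sqrt(31); 3*sqrt(496) = 12*sqrt(31)
Combine: (-12 + 6 + 25 - 12)·sqrt(31) = 7*sqrt(31)

7*sqrt(31)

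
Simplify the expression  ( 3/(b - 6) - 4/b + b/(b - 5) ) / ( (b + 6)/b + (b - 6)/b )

(b³ - 7*b² + 29*b - 120)/(2*b³ - 22*b² + 60*b)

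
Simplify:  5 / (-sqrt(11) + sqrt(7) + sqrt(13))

Group as (sqrt(7) + sqrt(13)) - sqrt(11); multiply by (sqrt(7) + sqrt(13)) + sqrt(11), then rationalise the remaining surd.

(-45*sqrt(11) + 25*sqrt(13) + 85*sqrt(7) + 10*sqrt(1001))/283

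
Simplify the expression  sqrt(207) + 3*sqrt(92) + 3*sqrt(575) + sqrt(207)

sqrt(207) = 3*sqrt(23); 3*sqrt(92) = 6*sqrt(23); 3*sqrt(575) = 15*sqrt(23); sqrt(207) = 3*sqrt(23)
Combine: (3 + 6 + 15 + 3)·sqrt(23) = 27*sqrt(23)

27*sqrt(23)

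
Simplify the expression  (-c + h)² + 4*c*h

(c + h)²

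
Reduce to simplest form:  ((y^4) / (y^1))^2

Inside the bracket: y^3
Raise to the power 2: y^6

y^6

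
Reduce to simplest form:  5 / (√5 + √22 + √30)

(-100*√33 - 15*√30 + 65*√22 + 235*√5)/431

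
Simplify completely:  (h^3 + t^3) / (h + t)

h^2 - h*t + t^2

Apply the sum-of-cubes factorisation and cancel (h + t).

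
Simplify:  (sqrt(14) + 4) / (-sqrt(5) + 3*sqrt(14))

(sqrt(70) + 4*sqrt(5) + 42 + 12*sqrt(14))/121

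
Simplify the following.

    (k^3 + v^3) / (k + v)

Factor as (a+b)(a^2-ab+b^2) with a=v, b=k.

k^2 - k*v + v^2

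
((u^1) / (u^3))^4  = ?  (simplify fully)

Inside the bracket: (u^-2)
Raise to the power 4: (u^-8)

u^(-8)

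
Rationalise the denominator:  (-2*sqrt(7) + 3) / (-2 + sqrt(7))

(-8 - sqrt(7))/3

Multiply numerator and denominator by -sqrt(7) - 2.
Denominator becomes -3; numerator becomes sqrt(7) + 8.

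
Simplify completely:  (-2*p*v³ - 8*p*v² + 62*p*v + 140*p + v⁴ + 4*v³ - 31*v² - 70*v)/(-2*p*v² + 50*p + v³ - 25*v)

(v² + 9*v + 14)/(v + 5)

Factor: -2*p*v³ - 8*p*v² + 62*p*v + 140*p + v⁴ + 4*v³ - 31*v² - 70*v = (v + 2)·(-2*p + v)·(v - 5)·(v + 7);  -2*p*v² + 50*p + v³ - 25*v = (-2*p + v)·(v - 5)·(v + 5)
Cancel the common factors (v - 5), (-2*p + v).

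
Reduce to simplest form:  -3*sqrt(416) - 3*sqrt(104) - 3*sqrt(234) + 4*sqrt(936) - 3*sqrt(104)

-9*sqrt(26)

3*sqrt(416) = 12*sqrt(26); 3*sqrt(104) = 6*sqrt(26); 3*sqrt(234) = 9*sqrt(26); 4*sqrt(936) = 24*sqrt(26); 3*sqrt(104) = 6*sqrt(26)
Combine: (-12 - 6 - 9 + 24 - 6)·sqrt(26) = -9*sqrt(26)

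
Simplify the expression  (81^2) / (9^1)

3^6

81^2 = 3^8; 9^1 = 3^2
Combine exponents: 3^6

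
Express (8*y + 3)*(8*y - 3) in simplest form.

64*y**2 - 9

(8*y)**2 - (3)**2 = 64*y**2 - 9.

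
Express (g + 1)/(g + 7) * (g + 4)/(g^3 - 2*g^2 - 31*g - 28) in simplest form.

Factor: g^3 - 2*g^2 - 31*g - 28 = (g + 1)*(g + 4)*(g - 7)
Cancel the common factors (g + 1), (g + 4).

1/(g^2 - 49)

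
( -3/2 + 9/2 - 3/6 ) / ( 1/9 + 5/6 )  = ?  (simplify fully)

45/17

Numerator: -3/2 + 9/2 - 3/6 = 5/2
Denominator: 1/9 + 5/6 = 17/18
Divide: (5/2) · (18/17) = 45/17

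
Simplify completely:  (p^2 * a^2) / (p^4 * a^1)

Quotient: (p^-2) * a^1

a/p^2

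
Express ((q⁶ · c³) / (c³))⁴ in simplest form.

q^24

Inside the bracket: q⁶
Raise to the power 4: q^24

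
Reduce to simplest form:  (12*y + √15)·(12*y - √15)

144*y² - 15

Product of conjugates: (P+Q)(P-Q) = P^2 - Q^2.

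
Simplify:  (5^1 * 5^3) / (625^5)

5^1 = 5^1; 5^3 = 5^3; 625^5 = 5^20
Combine exponents: 5^(-16)

5^(-16)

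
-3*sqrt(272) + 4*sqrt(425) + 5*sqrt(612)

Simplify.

38*sqrt(17)

3*sqrt(272) = 12*sqrt(17); 4*sqrt(425) = 20*sqrt(17); 5*sqrt(612) = 30*sqrt(17)
Combine: (-12 + 20 + 30)·sqrt(17) = 38*sqrt(17)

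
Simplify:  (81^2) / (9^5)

3^(-2)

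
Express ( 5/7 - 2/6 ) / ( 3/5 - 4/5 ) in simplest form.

-40/21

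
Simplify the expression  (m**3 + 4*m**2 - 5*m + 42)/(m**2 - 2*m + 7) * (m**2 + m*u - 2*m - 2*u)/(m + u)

Factor: m**3 + 4*m**2 - 5*m + 42 = (m + 6)*(m**2 - 2*m + 7);  m**2 + m*u - 2*m - 2*u = (m - 2)*(m + u)
Cancel the common factors (m**2 - 2*m + 7), (m + u).

m**2 + 4*m - 12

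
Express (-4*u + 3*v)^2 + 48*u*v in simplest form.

Expanding gives 16*u^2 + 24*u*v + 9*v^2, a perfect square.

(4*u + 3*v)^2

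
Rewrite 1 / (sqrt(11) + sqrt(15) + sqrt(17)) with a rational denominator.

(-2*sqrt(2805) + 9*sqrt(17) + 13*sqrt(15) + 21*sqrt(11))/579

Group as (sqrt(15) + sqrt(17)) + sqrt(11); multiply by (sqrt(15) + sqrt(17)) - sqrt(11), then rationalise the remaining surd.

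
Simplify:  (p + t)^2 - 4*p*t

(p - t)^2

Expanding gives p^2 - 2*p*t + t^2, a perfect square.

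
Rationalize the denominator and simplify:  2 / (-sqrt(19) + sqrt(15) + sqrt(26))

(-11*sqrt(19) + 4*sqrt(26) + 15*sqrt(15) + sqrt(7410))/269

Group as (sqrt(15) + sqrt(26)) - sqrt(19); multiply by (sqrt(15) + sqrt(26)) + sqrt(19), then rationalise the remaining surd.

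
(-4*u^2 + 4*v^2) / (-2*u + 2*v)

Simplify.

2*u + 2*v

-4*u^2 + 4*v^2 factors as -4*(u - v)*(u + v).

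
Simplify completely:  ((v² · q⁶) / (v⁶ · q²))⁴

Inside the bracket: (v^-4) · q⁴
Raise to the power 4: (v^-16) · q^16

q^16/v^16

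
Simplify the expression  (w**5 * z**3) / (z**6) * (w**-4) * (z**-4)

Quotient: w**5 * (z**-3)
Multiply by (w**-4) * (z**-4): add exponents.

w/z**7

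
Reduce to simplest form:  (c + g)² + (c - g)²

2*c² + 2*g²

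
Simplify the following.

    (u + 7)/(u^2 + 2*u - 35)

1/(u - 5)

Factor: u^2 + 2*u - 35 = (u - 5)*(u + 7)
Cancel the common factor (u + 7).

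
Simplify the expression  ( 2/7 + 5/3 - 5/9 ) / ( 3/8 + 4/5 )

3520/2961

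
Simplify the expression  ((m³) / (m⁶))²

m^(-6)

Inside the bracket: (m^-3)
Raise to the power 2: (m^-6)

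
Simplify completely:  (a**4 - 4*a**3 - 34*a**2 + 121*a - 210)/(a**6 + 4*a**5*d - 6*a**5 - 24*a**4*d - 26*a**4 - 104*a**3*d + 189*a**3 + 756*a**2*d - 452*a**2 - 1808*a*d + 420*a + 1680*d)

Factor: a**4 - 4*a**3 - 34*a**2 + 121*a - 210 = (a - 7)*(a + 6)*(a**2 - 3*a + 5);  a**6 + 4*a**5*d - 6*a**5 - 24*a**4*d - 26*a**4 - 104*a**3*d + 189*a**3 + 756*a**2*d - 452*a**2 - 1808*a*d + 420*a + 1680*d = (a**2 - 3*a + 5)*(a + 6)*(a - 2)*(a - 7)*(a + 4*d)
Cancel the common factors (a**2 - 3*a + 5), (a - 7), (a + 6).

1/(a**2 + 4*a*d - 2*a - 8*d)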